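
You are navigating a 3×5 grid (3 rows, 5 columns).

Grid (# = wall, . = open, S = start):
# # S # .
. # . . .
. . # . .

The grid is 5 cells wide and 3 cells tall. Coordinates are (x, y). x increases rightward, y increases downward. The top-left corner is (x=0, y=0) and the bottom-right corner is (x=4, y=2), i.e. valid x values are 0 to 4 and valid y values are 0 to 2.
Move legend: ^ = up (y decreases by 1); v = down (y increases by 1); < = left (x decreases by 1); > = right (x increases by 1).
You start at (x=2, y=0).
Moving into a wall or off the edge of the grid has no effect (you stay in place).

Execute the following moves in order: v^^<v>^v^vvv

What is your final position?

Answer: Final position: (x=3, y=2)

Derivation:
Start: (x=2, y=0)
  v (down): (x=2, y=0) -> (x=2, y=1)
  ^ (up): (x=2, y=1) -> (x=2, y=0)
  ^ (up): blocked, stay at (x=2, y=0)
  < (left): blocked, stay at (x=2, y=0)
  v (down): (x=2, y=0) -> (x=2, y=1)
  > (right): (x=2, y=1) -> (x=3, y=1)
  ^ (up): blocked, stay at (x=3, y=1)
  v (down): (x=3, y=1) -> (x=3, y=2)
  ^ (up): (x=3, y=2) -> (x=3, y=1)
  v (down): (x=3, y=1) -> (x=3, y=2)
  v (down): blocked, stay at (x=3, y=2)
  v (down): blocked, stay at (x=3, y=2)
Final: (x=3, y=2)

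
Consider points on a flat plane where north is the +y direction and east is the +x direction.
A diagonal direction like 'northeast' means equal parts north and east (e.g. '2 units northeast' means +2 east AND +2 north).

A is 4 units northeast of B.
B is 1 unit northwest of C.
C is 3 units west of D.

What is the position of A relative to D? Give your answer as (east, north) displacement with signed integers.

Answer: A is at (east=0, north=5) relative to D.

Derivation:
Place D at the origin (east=0, north=0).
  C is 3 units west of D: delta (east=-3, north=+0); C at (east=-3, north=0).
  B is 1 unit northwest of C: delta (east=-1, north=+1); B at (east=-4, north=1).
  A is 4 units northeast of B: delta (east=+4, north=+4); A at (east=0, north=5).
Therefore A relative to D: (east=0, north=5).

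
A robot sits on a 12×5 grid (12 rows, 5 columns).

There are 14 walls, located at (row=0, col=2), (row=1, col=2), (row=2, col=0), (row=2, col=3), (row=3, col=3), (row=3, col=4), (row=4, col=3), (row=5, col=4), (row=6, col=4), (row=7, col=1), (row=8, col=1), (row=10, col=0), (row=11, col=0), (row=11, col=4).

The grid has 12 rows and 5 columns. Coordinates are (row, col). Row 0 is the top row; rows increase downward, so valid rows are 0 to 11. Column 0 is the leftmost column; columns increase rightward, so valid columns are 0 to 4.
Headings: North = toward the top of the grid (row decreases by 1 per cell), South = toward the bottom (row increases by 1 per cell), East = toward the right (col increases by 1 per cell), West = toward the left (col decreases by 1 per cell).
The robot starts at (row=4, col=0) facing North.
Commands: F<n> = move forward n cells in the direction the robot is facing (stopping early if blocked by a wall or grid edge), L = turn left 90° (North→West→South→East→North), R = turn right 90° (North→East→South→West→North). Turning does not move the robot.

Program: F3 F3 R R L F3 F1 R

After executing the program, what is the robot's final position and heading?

Start: (row=4, col=0), facing North
  F3: move forward 1/3 (blocked), now at (row=3, col=0)
  F3: move forward 0/3 (blocked), now at (row=3, col=0)
  R: turn right, now facing East
  R: turn right, now facing South
  L: turn left, now facing East
  F3: move forward 2/3 (blocked), now at (row=3, col=2)
  F1: move forward 0/1 (blocked), now at (row=3, col=2)
  R: turn right, now facing South
Final: (row=3, col=2), facing South

Answer: Final position: (row=3, col=2), facing South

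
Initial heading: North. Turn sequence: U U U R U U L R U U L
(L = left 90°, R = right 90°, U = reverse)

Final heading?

Start: North
  U (U-turn (180°)) -> South
  U (U-turn (180°)) -> North
  U (U-turn (180°)) -> South
  R (right (90° clockwise)) -> West
  U (U-turn (180°)) -> East
  U (U-turn (180°)) -> West
  L (left (90° counter-clockwise)) -> South
  R (right (90° clockwise)) -> West
  U (U-turn (180°)) -> East
  U (U-turn (180°)) -> West
  L (left (90° counter-clockwise)) -> South
Final: South

Answer: Final heading: South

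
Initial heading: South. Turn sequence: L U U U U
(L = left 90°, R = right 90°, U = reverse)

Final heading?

Start: South
  L (left (90° counter-clockwise)) -> East
  U (U-turn (180°)) -> West
  U (U-turn (180°)) -> East
  U (U-turn (180°)) -> West
  U (U-turn (180°)) -> East
Final: East

Answer: Final heading: East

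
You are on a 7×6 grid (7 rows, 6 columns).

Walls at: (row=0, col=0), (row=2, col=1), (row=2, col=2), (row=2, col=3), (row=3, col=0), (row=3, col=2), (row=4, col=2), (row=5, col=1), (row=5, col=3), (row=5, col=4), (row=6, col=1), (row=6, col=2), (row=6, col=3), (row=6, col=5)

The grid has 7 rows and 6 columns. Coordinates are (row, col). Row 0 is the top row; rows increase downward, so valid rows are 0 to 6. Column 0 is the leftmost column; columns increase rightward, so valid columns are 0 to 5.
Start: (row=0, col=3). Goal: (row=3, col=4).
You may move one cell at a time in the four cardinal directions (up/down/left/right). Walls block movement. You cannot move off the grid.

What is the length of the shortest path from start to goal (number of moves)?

Answer: Shortest path length: 4

Derivation:
BFS from (row=0, col=3) until reaching (row=3, col=4):
  Distance 0: (row=0, col=3)
  Distance 1: (row=0, col=2), (row=0, col=4), (row=1, col=3)
  Distance 2: (row=0, col=1), (row=0, col=5), (row=1, col=2), (row=1, col=4)
  Distance 3: (row=1, col=1), (row=1, col=5), (row=2, col=4)
  Distance 4: (row=1, col=0), (row=2, col=5), (row=3, col=4)  <- goal reached here
One shortest path (4 moves): (row=0, col=3) -> (row=0, col=4) -> (row=1, col=4) -> (row=2, col=4) -> (row=3, col=4)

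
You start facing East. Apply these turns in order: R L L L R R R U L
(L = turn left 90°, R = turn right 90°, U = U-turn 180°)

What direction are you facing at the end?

Start: East
  R (right (90° clockwise)) -> South
  L (left (90° counter-clockwise)) -> East
  L (left (90° counter-clockwise)) -> North
  L (left (90° counter-clockwise)) -> West
  R (right (90° clockwise)) -> North
  R (right (90° clockwise)) -> East
  R (right (90° clockwise)) -> South
  U (U-turn (180°)) -> North
  L (left (90° counter-clockwise)) -> West
Final: West

Answer: Final heading: West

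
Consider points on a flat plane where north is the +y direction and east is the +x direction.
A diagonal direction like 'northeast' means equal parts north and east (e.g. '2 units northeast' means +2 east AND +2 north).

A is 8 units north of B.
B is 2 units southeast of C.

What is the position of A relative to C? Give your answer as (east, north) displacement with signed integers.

Place C at the origin (east=0, north=0).
  B is 2 units southeast of C: delta (east=+2, north=-2); B at (east=2, north=-2).
  A is 8 units north of B: delta (east=+0, north=+8); A at (east=2, north=6).
Therefore A relative to C: (east=2, north=6).

Answer: A is at (east=2, north=6) relative to C.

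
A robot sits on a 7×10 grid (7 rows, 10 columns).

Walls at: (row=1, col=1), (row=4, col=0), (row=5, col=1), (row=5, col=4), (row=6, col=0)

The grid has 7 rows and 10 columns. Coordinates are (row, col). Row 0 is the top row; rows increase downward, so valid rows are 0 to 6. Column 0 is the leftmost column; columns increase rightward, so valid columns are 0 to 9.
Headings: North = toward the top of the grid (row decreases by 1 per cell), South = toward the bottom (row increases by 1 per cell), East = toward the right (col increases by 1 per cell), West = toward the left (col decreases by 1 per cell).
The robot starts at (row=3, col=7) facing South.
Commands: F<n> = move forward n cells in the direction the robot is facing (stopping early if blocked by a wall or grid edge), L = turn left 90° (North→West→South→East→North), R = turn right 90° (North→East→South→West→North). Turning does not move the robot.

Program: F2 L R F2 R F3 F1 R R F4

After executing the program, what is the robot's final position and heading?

Start: (row=3, col=7), facing South
  F2: move forward 2, now at (row=5, col=7)
  L: turn left, now facing East
  R: turn right, now facing South
  F2: move forward 1/2 (blocked), now at (row=6, col=7)
  R: turn right, now facing West
  F3: move forward 3, now at (row=6, col=4)
  F1: move forward 1, now at (row=6, col=3)
  R: turn right, now facing North
  R: turn right, now facing East
  F4: move forward 4, now at (row=6, col=7)
Final: (row=6, col=7), facing East

Answer: Final position: (row=6, col=7), facing East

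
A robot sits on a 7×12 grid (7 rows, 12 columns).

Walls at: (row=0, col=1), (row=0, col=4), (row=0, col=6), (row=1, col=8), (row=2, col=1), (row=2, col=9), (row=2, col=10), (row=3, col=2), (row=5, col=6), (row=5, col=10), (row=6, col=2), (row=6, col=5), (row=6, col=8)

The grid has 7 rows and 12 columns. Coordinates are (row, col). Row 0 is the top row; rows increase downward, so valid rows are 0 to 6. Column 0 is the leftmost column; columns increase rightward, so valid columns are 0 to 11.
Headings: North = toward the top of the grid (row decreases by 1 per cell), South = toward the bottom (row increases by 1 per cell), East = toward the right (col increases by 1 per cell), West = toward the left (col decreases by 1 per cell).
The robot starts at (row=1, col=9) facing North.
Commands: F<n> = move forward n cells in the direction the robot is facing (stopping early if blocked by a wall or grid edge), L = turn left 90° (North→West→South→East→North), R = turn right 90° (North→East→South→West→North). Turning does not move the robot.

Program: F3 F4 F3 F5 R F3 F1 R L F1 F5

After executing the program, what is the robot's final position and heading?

Start: (row=1, col=9), facing North
  F3: move forward 1/3 (blocked), now at (row=0, col=9)
  F4: move forward 0/4 (blocked), now at (row=0, col=9)
  F3: move forward 0/3 (blocked), now at (row=0, col=9)
  F5: move forward 0/5 (blocked), now at (row=0, col=9)
  R: turn right, now facing East
  F3: move forward 2/3 (blocked), now at (row=0, col=11)
  F1: move forward 0/1 (blocked), now at (row=0, col=11)
  R: turn right, now facing South
  L: turn left, now facing East
  F1: move forward 0/1 (blocked), now at (row=0, col=11)
  F5: move forward 0/5 (blocked), now at (row=0, col=11)
Final: (row=0, col=11), facing East

Answer: Final position: (row=0, col=11), facing East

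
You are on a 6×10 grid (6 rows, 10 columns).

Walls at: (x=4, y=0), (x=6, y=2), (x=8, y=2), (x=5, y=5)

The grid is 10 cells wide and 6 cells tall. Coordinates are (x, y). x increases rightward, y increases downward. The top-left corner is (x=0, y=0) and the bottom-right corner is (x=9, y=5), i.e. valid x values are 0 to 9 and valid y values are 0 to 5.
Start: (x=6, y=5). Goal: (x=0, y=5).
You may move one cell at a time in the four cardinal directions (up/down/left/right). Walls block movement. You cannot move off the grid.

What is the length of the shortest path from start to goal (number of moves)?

BFS from (x=6, y=5) until reaching (x=0, y=5):
  Distance 0: (x=6, y=5)
  Distance 1: (x=6, y=4), (x=7, y=5)
  Distance 2: (x=6, y=3), (x=5, y=4), (x=7, y=4), (x=8, y=5)
  Distance 3: (x=5, y=3), (x=7, y=3), (x=4, y=4), (x=8, y=4), (x=9, y=5)
  Distance 4: (x=5, y=2), (x=7, y=2), (x=4, y=3), (x=8, y=3), (x=3, y=4), (x=9, y=4), (x=4, y=5)
  Distance 5: (x=5, y=1), (x=7, y=1), (x=4, y=2), (x=3, y=3), (x=9, y=3), (x=2, y=4), (x=3, y=5)
  Distance 6: (x=5, y=0), (x=7, y=0), (x=4, y=1), (x=6, y=1), (x=8, y=1), (x=3, y=2), (x=9, y=2), (x=2, y=3), (x=1, y=4), (x=2, y=5)
  Distance 7: (x=6, y=0), (x=8, y=0), (x=3, y=1), (x=9, y=1), (x=2, y=2), (x=1, y=3), (x=0, y=4), (x=1, y=5)
  Distance 8: (x=3, y=0), (x=9, y=0), (x=2, y=1), (x=1, y=2), (x=0, y=3), (x=0, y=5)  <- goal reached here
One shortest path (8 moves): (x=6, y=5) -> (x=6, y=4) -> (x=5, y=4) -> (x=4, y=4) -> (x=3, y=4) -> (x=2, y=4) -> (x=1, y=4) -> (x=0, y=4) -> (x=0, y=5)

Answer: Shortest path length: 8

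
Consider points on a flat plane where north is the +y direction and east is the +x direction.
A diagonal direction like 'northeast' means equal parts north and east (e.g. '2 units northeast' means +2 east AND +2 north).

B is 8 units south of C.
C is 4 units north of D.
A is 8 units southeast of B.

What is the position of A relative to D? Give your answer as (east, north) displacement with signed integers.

Place D at the origin (east=0, north=0).
  C is 4 units north of D: delta (east=+0, north=+4); C at (east=0, north=4).
  B is 8 units south of C: delta (east=+0, north=-8); B at (east=0, north=-4).
  A is 8 units southeast of B: delta (east=+8, north=-8); A at (east=8, north=-12).
Therefore A relative to D: (east=8, north=-12).

Answer: A is at (east=8, north=-12) relative to D.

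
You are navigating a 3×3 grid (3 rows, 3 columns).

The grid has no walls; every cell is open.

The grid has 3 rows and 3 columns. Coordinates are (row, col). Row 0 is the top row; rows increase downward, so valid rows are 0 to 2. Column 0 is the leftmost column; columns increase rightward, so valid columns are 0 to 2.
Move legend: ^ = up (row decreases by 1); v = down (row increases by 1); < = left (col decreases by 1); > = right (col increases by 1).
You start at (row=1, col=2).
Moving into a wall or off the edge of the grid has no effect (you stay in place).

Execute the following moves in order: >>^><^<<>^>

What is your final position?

Answer: Final position: (row=0, col=2)

Derivation:
Start: (row=1, col=2)
  > (right): blocked, stay at (row=1, col=2)
  > (right): blocked, stay at (row=1, col=2)
  ^ (up): (row=1, col=2) -> (row=0, col=2)
  > (right): blocked, stay at (row=0, col=2)
  < (left): (row=0, col=2) -> (row=0, col=1)
  ^ (up): blocked, stay at (row=0, col=1)
  < (left): (row=0, col=1) -> (row=0, col=0)
  < (left): blocked, stay at (row=0, col=0)
  > (right): (row=0, col=0) -> (row=0, col=1)
  ^ (up): blocked, stay at (row=0, col=1)
  > (right): (row=0, col=1) -> (row=0, col=2)
Final: (row=0, col=2)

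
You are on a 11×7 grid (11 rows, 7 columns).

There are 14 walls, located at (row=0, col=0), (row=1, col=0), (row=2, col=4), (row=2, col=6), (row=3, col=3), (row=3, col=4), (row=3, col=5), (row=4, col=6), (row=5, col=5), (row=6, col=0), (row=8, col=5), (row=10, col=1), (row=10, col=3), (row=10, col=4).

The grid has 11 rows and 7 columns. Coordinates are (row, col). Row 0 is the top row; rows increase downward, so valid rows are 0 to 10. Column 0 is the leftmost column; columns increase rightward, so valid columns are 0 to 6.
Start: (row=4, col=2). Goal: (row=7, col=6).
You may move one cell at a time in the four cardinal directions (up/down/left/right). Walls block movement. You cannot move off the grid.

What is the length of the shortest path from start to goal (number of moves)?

BFS from (row=4, col=2) until reaching (row=7, col=6):
  Distance 0: (row=4, col=2)
  Distance 1: (row=3, col=2), (row=4, col=1), (row=4, col=3), (row=5, col=2)
  Distance 2: (row=2, col=2), (row=3, col=1), (row=4, col=0), (row=4, col=4), (row=5, col=1), (row=5, col=3), (row=6, col=2)
  Distance 3: (row=1, col=2), (row=2, col=1), (row=2, col=3), (row=3, col=0), (row=4, col=5), (row=5, col=0), (row=5, col=4), (row=6, col=1), (row=6, col=3), (row=7, col=2)
  Distance 4: (row=0, col=2), (row=1, col=1), (row=1, col=3), (row=2, col=0), (row=6, col=4), (row=7, col=1), (row=7, col=3), (row=8, col=2)
  Distance 5: (row=0, col=1), (row=0, col=3), (row=1, col=4), (row=6, col=5), (row=7, col=0), (row=7, col=4), (row=8, col=1), (row=8, col=3), (row=9, col=2)
  Distance 6: (row=0, col=4), (row=1, col=5), (row=6, col=6), (row=7, col=5), (row=8, col=0), (row=8, col=4), (row=9, col=1), (row=9, col=3), (row=10, col=2)
  Distance 7: (row=0, col=5), (row=1, col=6), (row=2, col=5), (row=5, col=6), (row=7, col=6), (row=9, col=0), (row=9, col=4)  <- goal reached here
One shortest path (7 moves): (row=4, col=2) -> (row=4, col=3) -> (row=4, col=4) -> (row=5, col=4) -> (row=6, col=4) -> (row=6, col=5) -> (row=6, col=6) -> (row=7, col=6)

Answer: Shortest path length: 7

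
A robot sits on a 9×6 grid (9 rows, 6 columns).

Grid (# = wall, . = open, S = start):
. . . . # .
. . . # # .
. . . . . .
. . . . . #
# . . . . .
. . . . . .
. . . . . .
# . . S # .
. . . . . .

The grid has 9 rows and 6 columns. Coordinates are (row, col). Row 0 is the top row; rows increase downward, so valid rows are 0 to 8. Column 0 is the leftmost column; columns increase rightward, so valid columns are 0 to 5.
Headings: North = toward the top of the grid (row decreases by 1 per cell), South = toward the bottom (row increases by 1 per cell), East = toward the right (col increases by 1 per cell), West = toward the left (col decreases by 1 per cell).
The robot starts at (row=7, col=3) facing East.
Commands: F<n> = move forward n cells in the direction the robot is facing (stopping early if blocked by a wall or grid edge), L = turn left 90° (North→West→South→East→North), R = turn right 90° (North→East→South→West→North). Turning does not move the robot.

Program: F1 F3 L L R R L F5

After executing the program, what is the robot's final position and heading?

Answer: Final position: (row=2, col=3), facing North

Derivation:
Start: (row=7, col=3), facing East
  F1: move forward 0/1 (blocked), now at (row=7, col=3)
  F3: move forward 0/3 (blocked), now at (row=7, col=3)
  L: turn left, now facing North
  L: turn left, now facing West
  R: turn right, now facing North
  R: turn right, now facing East
  L: turn left, now facing North
  F5: move forward 5, now at (row=2, col=3)
Final: (row=2, col=3), facing North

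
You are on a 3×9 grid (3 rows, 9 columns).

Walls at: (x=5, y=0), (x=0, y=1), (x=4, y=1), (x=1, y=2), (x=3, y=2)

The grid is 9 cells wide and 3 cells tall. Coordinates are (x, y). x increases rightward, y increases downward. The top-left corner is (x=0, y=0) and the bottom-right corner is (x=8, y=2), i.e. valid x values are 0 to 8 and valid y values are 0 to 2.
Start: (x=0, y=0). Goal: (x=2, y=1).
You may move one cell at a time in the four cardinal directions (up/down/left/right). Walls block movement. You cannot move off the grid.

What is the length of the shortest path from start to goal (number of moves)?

Answer: Shortest path length: 3

Derivation:
BFS from (x=0, y=0) until reaching (x=2, y=1):
  Distance 0: (x=0, y=0)
  Distance 1: (x=1, y=0)
  Distance 2: (x=2, y=0), (x=1, y=1)
  Distance 3: (x=3, y=0), (x=2, y=1)  <- goal reached here
One shortest path (3 moves): (x=0, y=0) -> (x=1, y=0) -> (x=2, y=0) -> (x=2, y=1)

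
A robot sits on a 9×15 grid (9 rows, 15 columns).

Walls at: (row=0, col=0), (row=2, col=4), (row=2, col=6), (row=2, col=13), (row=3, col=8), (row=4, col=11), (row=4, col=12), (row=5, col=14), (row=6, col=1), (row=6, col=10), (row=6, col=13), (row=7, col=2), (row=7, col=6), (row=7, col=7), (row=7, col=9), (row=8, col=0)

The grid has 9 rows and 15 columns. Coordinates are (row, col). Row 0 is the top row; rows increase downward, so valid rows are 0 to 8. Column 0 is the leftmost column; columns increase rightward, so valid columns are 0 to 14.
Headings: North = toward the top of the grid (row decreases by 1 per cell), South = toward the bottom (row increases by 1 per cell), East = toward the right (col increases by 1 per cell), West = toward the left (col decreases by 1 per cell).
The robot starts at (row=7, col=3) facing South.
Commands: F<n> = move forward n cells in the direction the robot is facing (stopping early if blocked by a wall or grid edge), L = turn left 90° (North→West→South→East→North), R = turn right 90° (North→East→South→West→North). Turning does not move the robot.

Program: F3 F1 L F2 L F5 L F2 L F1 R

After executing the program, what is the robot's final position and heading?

Answer: Final position: (row=4, col=3), facing West

Derivation:
Start: (row=7, col=3), facing South
  F3: move forward 1/3 (blocked), now at (row=8, col=3)
  F1: move forward 0/1 (blocked), now at (row=8, col=3)
  L: turn left, now facing East
  F2: move forward 2, now at (row=8, col=5)
  L: turn left, now facing North
  F5: move forward 5, now at (row=3, col=5)
  L: turn left, now facing West
  F2: move forward 2, now at (row=3, col=3)
  L: turn left, now facing South
  F1: move forward 1, now at (row=4, col=3)
  R: turn right, now facing West
Final: (row=4, col=3), facing West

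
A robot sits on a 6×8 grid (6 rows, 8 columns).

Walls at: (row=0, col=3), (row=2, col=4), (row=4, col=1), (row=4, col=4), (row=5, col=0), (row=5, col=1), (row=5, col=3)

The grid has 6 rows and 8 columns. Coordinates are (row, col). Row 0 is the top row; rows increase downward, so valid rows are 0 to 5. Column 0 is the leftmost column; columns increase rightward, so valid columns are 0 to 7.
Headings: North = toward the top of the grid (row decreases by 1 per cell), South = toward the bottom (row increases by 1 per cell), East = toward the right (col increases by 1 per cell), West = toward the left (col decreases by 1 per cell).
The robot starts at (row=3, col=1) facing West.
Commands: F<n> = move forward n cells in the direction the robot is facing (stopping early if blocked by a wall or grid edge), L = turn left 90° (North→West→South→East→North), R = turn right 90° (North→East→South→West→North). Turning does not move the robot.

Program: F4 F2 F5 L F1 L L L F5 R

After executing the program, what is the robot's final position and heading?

Answer: Final position: (row=4, col=0), facing North

Derivation:
Start: (row=3, col=1), facing West
  F4: move forward 1/4 (blocked), now at (row=3, col=0)
  F2: move forward 0/2 (blocked), now at (row=3, col=0)
  F5: move forward 0/5 (blocked), now at (row=3, col=0)
  L: turn left, now facing South
  F1: move forward 1, now at (row=4, col=0)
  L: turn left, now facing East
  L: turn left, now facing North
  L: turn left, now facing West
  F5: move forward 0/5 (blocked), now at (row=4, col=0)
  R: turn right, now facing North
Final: (row=4, col=0), facing North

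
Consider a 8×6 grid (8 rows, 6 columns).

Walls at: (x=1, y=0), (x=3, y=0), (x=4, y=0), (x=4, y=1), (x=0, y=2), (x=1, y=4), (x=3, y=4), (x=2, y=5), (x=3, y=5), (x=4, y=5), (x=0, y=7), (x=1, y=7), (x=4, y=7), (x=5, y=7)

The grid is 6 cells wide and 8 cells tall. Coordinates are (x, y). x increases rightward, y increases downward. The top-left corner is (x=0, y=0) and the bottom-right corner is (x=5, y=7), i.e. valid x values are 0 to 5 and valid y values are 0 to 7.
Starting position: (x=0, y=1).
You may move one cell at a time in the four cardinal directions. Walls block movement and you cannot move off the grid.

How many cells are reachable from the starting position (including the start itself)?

BFS flood-fill from (x=0, y=1):
  Distance 0: (x=0, y=1)
  Distance 1: (x=0, y=0), (x=1, y=1)
  Distance 2: (x=2, y=1), (x=1, y=2)
  Distance 3: (x=2, y=0), (x=3, y=1), (x=2, y=2), (x=1, y=3)
  Distance 4: (x=3, y=2), (x=0, y=3), (x=2, y=3)
  Distance 5: (x=4, y=2), (x=3, y=3), (x=0, y=4), (x=2, y=4)
  Distance 6: (x=5, y=2), (x=4, y=3), (x=0, y=5)
  Distance 7: (x=5, y=1), (x=5, y=3), (x=4, y=4), (x=1, y=5), (x=0, y=6)
  Distance 8: (x=5, y=0), (x=5, y=4), (x=1, y=6)
  Distance 9: (x=5, y=5), (x=2, y=6)
  Distance 10: (x=3, y=6), (x=5, y=6), (x=2, y=7)
  Distance 11: (x=4, y=6), (x=3, y=7)
Total reachable: 34 (grid has 34 open cells total)

Answer: Reachable cells: 34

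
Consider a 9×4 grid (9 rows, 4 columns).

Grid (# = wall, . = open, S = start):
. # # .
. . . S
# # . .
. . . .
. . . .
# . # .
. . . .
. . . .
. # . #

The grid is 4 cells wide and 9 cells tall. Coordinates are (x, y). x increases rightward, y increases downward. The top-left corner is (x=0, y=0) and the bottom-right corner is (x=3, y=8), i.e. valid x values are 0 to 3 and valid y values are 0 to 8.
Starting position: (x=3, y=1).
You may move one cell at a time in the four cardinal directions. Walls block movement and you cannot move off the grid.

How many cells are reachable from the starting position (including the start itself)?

Answer: Reachable cells: 28

Derivation:
BFS flood-fill from (x=3, y=1):
  Distance 0: (x=3, y=1)
  Distance 1: (x=3, y=0), (x=2, y=1), (x=3, y=2)
  Distance 2: (x=1, y=1), (x=2, y=2), (x=3, y=3)
  Distance 3: (x=0, y=1), (x=2, y=3), (x=3, y=4)
  Distance 4: (x=0, y=0), (x=1, y=3), (x=2, y=4), (x=3, y=5)
  Distance 5: (x=0, y=3), (x=1, y=4), (x=3, y=6)
  Distance 6: (x=0, y=4), (x=1, y=5), (x=2, y=6), (x=3, y=7)
  Distance 7: (x=1, y=6), (x=2, y=7)
  Distance 8: (x=0, y=6), (x=1, y=7), (x=2, y=8)
  Distance 9: (x=0, y=7)
  Distance 10: (x=0, y=8)
Total reachable: 28 (grid has 28 open cells total)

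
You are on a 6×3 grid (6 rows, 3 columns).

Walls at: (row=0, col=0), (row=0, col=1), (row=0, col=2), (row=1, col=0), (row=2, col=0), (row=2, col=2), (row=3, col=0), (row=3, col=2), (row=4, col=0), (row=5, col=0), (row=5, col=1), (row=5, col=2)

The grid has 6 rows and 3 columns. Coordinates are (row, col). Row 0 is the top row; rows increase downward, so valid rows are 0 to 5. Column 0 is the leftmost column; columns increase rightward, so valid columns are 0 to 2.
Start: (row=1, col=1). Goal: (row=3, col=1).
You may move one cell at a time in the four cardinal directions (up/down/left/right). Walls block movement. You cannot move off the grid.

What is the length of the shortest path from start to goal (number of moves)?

BFS from (row=1, col=1) until reaching (row=3, col=1):
  Distance 0: (row=1, col=1)
  Distance 1: (row=1, col=2), (row=2, col=1)
  Distance 2: (row=3, col=1)  <- goal reached here
One shortest path (2 moves): (row=1, col=1) -> (row=2, col=1) -> (row=3, col=1)

Answer: Shortest path length: 2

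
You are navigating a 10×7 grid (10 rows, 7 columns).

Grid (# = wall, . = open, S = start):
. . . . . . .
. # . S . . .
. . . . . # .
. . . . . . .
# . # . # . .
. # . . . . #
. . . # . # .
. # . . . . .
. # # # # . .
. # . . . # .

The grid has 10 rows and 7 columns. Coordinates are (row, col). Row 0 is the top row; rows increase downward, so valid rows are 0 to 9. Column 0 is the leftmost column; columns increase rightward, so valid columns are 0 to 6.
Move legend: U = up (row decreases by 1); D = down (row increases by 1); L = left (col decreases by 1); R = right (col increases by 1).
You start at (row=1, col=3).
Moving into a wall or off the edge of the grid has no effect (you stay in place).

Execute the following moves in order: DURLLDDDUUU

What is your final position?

Answer: Final position: (row=0, col=2)

Derivation:
Start: (row=1, col=3)
  D (down): (row=1, col=3) -> (row=2, col=3)
  U (up): (row=2, col=3) -> (row=1, col=3)
  R (right): (row=1, col=3) -> (row=1, col=4)
  L (left): (row=1, col=4) -> (row=1, col=3)
  L (left): (row=1, col=3) -> (row=1, col=2)
  D (down): (row=1, col=2) -> (row=2, col=2)
  D (down): (row=2, col=2) -> (row=3, col=2)
  D (down): blocked, stay at (row=3, col=2)
  U (up): (row=3, col=2) -> (row=2, col=2)
  U (up): (row=2, col=2) -> (row=1, col=2)
  U (up): (row=1, col=2) -> (row=0, col=2)
Final: (row=0, col=2)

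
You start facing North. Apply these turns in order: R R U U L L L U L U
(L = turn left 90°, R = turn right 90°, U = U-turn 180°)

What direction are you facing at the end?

Answer: Final heading: South

Derivation:
Start: North
  R (right (90° clockwise)) -> East
  R (right (90° clockwise)) -> South
  U (U-turn (180°)) -> North
  U (U-turn (180°)) -> South
  L (left (90° counter-clockwise)) -> East
  L (left (90° counter-clockwise)) -> North
  L (left (90° counter-clockwise)) -> West
  U (U-turn (180°)) -> East
  L (left (90° counter-clockwise)) -> North
  U (U-turn (180°)) -> South
Final: South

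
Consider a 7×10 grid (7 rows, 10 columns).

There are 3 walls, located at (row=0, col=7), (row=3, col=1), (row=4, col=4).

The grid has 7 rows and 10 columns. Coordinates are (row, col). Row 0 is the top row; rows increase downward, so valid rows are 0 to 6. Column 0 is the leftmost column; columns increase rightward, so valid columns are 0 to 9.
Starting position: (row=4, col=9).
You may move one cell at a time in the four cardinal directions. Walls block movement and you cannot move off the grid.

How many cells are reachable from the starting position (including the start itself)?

BFS flood-fill from (row=4, col=9):
  Distance 0: (row=4, col=9)
  Distance 1: (row=3, col=9), (row=4, col=8), (row=5, col=9)
  Distance 2: (row=2, col=9), (row=3, col=8), (row=4, col=7), (row=5, col=8), (row=6, col=9)
  Distance 3: (row=1, col=9), (row=2, col=8), (row=3, col=7), (row=4, col=6), (row=5, col=7), (row=6, col=8)
  Distance 4: (row=0, col=9), (row=1, col=8), (row=2, col=7), (row=3, col=6), (row=4, col=5), (row=5, col=6), (row=6, col=7)
  Distance 5: (row=0, col=8), (row=1, col=7), (row=2, col=6), (row=3, col=5), (row=5, col=5), (row=6, col=6)
  Distance 6: (row=1, col=6), (row=2, col=5), (row=3, col=4), (row=5, col=4), (row=6, col=5)
  Distance 7: (row=0, col=6), (row=1, col=5), (row=2, col=4), (row=3, col=3), (row=5, col=3), (row=6, col=4)
  Distance 8: (row=0, col=5), (row=1, col=4), (row=2, col=3), (row=3, col=2), (row=4, col=3), (row=5, col=2), (row=6, col=3)
  Distance 9: (row=0, col=4), (row=1, col=3), (row=2, col=2), (row=4, col=2), (row=5, col=1), (row=6, col=2)
  Distance 10: (row=0, col=3), (row=1, col=2), (row=2, col=1), (row=4, col=1), (row=5, col=0), (row=6, col=1)
  Distance 11: (row=0, col=2), (row=1, col=1), (row=2, col=0), (row=4, col=0), (row=6, col=0)
  Distance 12: (row=0, col=1), (row=1, col=0), (row=3, col=0)
  Distance 13: (row=0, col=0)
Total reachable: 67 (grid has 67 open cells total)

Answer: Reachable cells: 67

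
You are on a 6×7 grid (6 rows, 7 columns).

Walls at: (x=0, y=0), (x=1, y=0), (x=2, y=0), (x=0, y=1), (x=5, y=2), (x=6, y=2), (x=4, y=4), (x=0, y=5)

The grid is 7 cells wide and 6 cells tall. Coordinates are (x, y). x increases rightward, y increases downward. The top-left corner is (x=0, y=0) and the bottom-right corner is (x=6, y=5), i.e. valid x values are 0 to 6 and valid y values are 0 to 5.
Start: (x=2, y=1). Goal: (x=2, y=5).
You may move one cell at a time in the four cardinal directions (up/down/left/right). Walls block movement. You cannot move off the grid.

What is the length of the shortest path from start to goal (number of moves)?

BFS from (x=2, y=1) until reaching (x=2, y=5):
  Distance 0: (x=2, y=1)
  Distance 1: (x=1, y=1), (x=3, y=1), (x=2, y=2)
  Distance 2: (x=3, y=0), (x=4, y=1), (x=1, y=2), (x=3, y=2), (x=2, y=3)
  Distance 3: (x=4, y=0), (x=5, y=1), (x=0, y=2), (x=4, y=2), (x=1, y=3), (x=3, y=3), (x=2, y=4)
  Distance 4: (x=5, y=0), (x=6, y=1), (x=0, y=3), (x=4, y=3), (x=1, y=4), (x=3, y=4), (x=2, y=5)  <- goal reached here
One shortest path (4 moves): (x=2, y=1) -> (x=2, y=2) -> (x=2, y=3) -> (x=2, y=4) -> (x=2, y=5)

Answer: Shortest path length: 4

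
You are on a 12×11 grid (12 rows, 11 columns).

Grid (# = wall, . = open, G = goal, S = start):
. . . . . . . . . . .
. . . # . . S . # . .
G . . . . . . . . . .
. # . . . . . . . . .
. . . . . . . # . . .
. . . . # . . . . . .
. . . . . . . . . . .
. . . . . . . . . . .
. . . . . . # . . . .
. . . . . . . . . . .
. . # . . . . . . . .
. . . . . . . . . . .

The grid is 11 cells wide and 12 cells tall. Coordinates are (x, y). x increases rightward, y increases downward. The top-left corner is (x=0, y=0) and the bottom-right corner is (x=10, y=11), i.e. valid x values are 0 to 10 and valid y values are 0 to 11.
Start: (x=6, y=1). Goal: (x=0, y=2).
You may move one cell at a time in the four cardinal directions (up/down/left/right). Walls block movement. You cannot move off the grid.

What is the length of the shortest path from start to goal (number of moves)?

BFS from (x=6, y=1) until reaching (x=0, y=2):
  Distance 0: (x=6, y=1)
  Distance 1: (x=6, y=0), (x=5, y=1), (x=7, y=1), (x=6, y=2)
  Distance 2: (x=5, y=0), (x=7, y=0), (x=4, y=1), (x=5, y=2), (x=7, y=2), (x=6, y=3)
  Distance 3: (x=4, y=0), (x=8, y=0), (x=4, y=2), (x=8, y=2), (x=5, y=3), (x=7, y=3), (x=6, y=4)
  Distance 4: (x=3, y=0), (x=9, y=0), (x=3, y=2), (x=9, y=2), (x=4, y=3), (x=8, y=3), (x=5, y=4), (x=6, y=5)
  Distance 5: (x=2, y=0), (x=10, y=0), (x=9, y=1), (x=2, y=2), (x=10, y=2), (x=3, y=3), (x=9, y=3), (x=4, y=4), (x=8, y=4), (x=5, y=5), (x=7, y=5), (x=6, y=6)
  Distance 6: (x=1, y=0), (x=2, y=1), (x=10, y=1), (x=1, y=2), (x=2, y=3), (x=10, y=3), (x=3, y=4), (x=9, y=4), (x=8, y=5), (x=5, y=6), (x=7, y=6), (x=6, y=7)
  Distance 7: (x=0, y=0), (x=1, y=1), (x=0, y=2), (x=2, y=4), (x=10, y=4), (x=3, y=5), (x=9, y=5), (x=4, y=6), (x=8, y=6), (x=5, y=7), (x=7, y=7)  <- goal reached here
One shortest path (7 moves): (x=6, y=1) -> (x=5, y=1) -> (x=4, y=1) -> (x=4, y=2) -> (x=3, y=2) -> (x=2, y=2) -> (x=1, y=2) -> (x=0, y=2)

Answer: Shortest path length: 7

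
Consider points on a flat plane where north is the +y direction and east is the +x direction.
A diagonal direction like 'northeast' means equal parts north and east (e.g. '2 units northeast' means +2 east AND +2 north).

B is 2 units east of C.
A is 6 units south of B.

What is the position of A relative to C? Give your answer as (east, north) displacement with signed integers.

Answer: A is at (east=2, north=-6) relative to C.

Derivation:
Place C at the origin (east=0, north=0).
  B is 2 units east of C: delta (east=+2, north=+0); B at (east=2, north=0).
  A is 6 units south of B: delta (east=+0, north=-6); A at (east=2, north=-6).
Therefore A relative to C: (east=2, north=-6).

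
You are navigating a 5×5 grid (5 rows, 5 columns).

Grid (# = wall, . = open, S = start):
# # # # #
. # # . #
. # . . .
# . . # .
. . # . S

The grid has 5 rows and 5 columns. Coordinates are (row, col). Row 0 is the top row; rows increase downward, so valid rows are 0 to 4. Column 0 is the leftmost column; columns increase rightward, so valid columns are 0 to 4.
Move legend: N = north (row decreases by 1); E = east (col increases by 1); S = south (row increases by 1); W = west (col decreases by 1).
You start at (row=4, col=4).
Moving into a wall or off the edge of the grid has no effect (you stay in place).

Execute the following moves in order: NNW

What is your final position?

Answer: Final position: (row=2, col=3)

Derivation:
Start: (row=4, col=4)
  N (north): (row=4, col=4) -> (row=3, col=4)
  N (north): (row=3, col=4) -> (row=2, col=4)
  W (west): (row=2, col=4) -> (row=2, col=3)
Final: (row=2, col=3)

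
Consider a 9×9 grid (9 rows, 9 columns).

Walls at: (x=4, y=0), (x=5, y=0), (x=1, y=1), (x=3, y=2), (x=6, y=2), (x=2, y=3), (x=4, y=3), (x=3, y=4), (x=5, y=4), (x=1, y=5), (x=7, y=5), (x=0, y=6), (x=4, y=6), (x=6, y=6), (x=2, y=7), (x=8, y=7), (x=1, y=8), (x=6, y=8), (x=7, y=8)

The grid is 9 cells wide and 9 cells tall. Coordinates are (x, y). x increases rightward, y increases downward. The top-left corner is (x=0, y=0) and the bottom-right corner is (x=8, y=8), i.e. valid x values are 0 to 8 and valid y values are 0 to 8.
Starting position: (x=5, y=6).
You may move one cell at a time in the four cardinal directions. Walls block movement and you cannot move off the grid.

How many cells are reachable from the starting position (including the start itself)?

BFS flood-fill from (x=5, y=6):
  Distance 0: (x=5, y=6)
  Distance 1: (x=5, y=5), (x=5, y=7)
  Distance 2: (x=4, y=5), (x=6, y=5), (x=4, y=7), (x=6, y=7), (x=5, y=8)
  Distance 3: (x=4, y=4), (x=6, y=4), (x=3, y=5), (x=3, y=7), (x=7, y=7), (x=4, y=8)
  Distance 4: (x=6, y=3), (x=7, y=4), (x=2, y=5), (x=3, y=6), (x=7, y=6), (x=3, y=8)
  Distance 5: (x=5, y=3), (x=7, y=3), (x=2, y=4), (x=8, y=4), (x=2, y=6), (x=8, y=6), (x=2, y=8)
  Distance 6: (x=5, y=2), (x=7, y=2), (x=8, y=3), (x=1, y=4), (x=8, y=5), (x=1, y=6)
  Distance 7: (x=5, y=1), (x=7, y=1), (x=4, y=2), (x=8, y=2), (x=1, y=3), (x=0, y=4), (x=1, y=7)
  Distance 8: (x=7, y=0), (x=4, y=1), (x=6, y=1), (x=8, y=1), (x=1, y=2), (x=0, y=3), (x=0, y=5), (x=0, y=7)
  Distance 9: (x=6, y=0), (x=8, y=0), (x=3, y=1), (x=0, y=2), (x=2, y=2), (x=0, y=8)
  Distance 10: (x=3, y=0), (x=0, y=1), (x=2, y=1)
  Distance 11: (x=0, y=0), (x=2, y=0)
  Distance 12: (x=1, y=0)
Total reachable: 60 (grid has 62 open cells total)

Answer: Reachable cells: 60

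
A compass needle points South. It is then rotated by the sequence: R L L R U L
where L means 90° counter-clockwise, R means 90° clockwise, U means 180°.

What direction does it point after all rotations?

Start: South
  R (right (90° clockwise)) -> West
  L (left (90° counter-clockwise)) -> South
  L (left (90° counter-clockwise)) -> East
  R (right (90° clockwise)) -> South
  U (U-turn (180°)) -> North
  L (left (90° counter-clockwise)) -> West
Final: West

Answer: Final heading: West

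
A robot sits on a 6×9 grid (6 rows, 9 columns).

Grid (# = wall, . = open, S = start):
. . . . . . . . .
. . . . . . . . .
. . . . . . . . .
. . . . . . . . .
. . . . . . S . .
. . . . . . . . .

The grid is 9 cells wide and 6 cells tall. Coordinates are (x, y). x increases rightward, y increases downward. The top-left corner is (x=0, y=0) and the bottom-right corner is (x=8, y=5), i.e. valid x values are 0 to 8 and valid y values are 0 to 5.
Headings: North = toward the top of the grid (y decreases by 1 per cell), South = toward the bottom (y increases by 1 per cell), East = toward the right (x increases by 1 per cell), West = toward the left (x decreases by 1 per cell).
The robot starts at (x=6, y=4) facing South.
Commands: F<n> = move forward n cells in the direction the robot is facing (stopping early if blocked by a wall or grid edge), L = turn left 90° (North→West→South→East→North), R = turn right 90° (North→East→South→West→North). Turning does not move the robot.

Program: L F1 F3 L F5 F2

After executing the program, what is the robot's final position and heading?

Start: (x=6, y=4), facing South
  L: turn left, now facing East
  F1: move forward 1, now at (x=7, y=4)
  F3: move forward 1/3 (blocked), now at (x=8, y=4)
  L: turn left, now facing North
  F5: move forward 4/5 (blocked), now at (x=8, y=0)
  F2: move forward 0/2 (blocked), now at (x=8, y=0)
Final: (x=8, y=0), facing North

Answer: Final position: (x=8, y=0), facing North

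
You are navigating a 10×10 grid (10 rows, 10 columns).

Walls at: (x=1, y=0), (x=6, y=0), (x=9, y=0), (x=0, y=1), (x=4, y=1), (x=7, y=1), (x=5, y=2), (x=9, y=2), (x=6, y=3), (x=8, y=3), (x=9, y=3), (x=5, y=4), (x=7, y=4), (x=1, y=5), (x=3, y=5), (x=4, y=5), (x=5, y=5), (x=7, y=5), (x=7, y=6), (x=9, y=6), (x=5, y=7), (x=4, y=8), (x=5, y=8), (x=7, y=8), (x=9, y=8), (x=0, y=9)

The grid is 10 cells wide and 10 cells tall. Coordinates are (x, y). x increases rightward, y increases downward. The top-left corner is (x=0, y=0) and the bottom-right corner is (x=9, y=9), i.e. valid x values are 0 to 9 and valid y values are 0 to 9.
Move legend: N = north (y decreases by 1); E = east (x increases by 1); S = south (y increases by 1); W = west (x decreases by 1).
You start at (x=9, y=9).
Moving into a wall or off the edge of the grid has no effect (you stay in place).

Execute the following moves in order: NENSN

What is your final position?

Start: (x=9, y=9)
  N (north): blocked, stay at (x=9, y=9)
  E (east): blocked, stay at (x=9, y=9)
  N (north): blocked, stay at (x=9, y=9)
  S (south): blocked, stay at (x=9, y=9)
  N (north): blocked, stay at (x=9, y=9)
Final: (x=9, y=9)

Answer: Final position: (x=9, y=9)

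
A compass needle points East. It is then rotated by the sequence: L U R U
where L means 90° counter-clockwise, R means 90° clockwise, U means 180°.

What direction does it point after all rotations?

Answer: Final heading: East

Derivation:
Start: East
  L (left (90° counter-clockwise)) -> North
  U (U-turn (180°)) -> South
  R (right (90° clockwise)) -> West
  U (U-turn (180°)) -> East
Final: East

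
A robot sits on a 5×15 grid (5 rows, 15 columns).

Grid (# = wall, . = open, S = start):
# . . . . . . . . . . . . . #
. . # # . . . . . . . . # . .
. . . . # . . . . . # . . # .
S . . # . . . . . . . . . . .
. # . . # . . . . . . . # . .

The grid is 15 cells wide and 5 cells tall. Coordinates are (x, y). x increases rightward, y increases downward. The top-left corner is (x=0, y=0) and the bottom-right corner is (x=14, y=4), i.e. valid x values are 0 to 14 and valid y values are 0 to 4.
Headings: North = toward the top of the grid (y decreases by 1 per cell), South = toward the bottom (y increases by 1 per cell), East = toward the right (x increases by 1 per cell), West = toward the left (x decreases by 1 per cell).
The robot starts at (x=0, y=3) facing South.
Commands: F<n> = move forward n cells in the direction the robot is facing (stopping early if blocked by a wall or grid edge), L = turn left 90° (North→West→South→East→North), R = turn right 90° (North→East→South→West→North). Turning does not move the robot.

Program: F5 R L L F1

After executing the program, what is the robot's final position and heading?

Answer: Final position: (x=0, y=4), facing East

Derivation:
Start: (x=0, y=3), facing South
  F5: move forward 1/5 (blocked), now at (x=0, y=4)
  R: turn right, now facing West
  L: turn left, now facing South
  L: turn left, now facing East
  F1: move forward 0/1 (blocked), now at (x=0, y=4)
Final: (x=0, y=4), facing East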